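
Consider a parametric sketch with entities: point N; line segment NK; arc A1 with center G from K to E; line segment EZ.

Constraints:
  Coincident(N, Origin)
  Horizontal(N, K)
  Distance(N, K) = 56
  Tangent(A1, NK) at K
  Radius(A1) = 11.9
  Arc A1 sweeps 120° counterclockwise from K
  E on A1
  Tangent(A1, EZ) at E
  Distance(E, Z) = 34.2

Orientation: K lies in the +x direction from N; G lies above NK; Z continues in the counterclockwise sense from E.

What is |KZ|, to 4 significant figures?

47.95

N is at the origin; N and K share the same y with |NK| = 56.0 and K on the +x side, so K = (56.00, 0.000). A1 meets NK tangentially, so GK is at right angles to NK, so G = K + (0, 11.9) = (56.00, 11.90). On A1, K sits at bearing -90° from G; a 120° counterclockwise sweep puts E at bearing 30°, so E = G + 11.9·(cos 30°, sin 30°) = (66.31, 17.85). The tangent condition forces GE to be normal to EZ, so EZ runs along (−sin 30°, cos 30°); with |EZ| = 34.2, Z = (49.21, 47.47). Then |KZ| = |Z − K| = 47.95.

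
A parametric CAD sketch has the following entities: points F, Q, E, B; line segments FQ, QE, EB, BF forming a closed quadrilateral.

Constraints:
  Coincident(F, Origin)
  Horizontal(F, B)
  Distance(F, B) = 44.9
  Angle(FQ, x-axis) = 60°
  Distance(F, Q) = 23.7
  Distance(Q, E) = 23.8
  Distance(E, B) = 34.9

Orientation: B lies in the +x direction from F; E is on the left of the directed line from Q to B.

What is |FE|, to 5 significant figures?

45.926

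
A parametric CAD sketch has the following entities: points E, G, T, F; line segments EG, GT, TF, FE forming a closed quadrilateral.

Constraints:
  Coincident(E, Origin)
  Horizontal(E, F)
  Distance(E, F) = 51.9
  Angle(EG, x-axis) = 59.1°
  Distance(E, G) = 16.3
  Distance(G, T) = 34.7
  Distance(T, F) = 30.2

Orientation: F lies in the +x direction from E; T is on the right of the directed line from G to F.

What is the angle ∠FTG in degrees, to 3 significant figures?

89.3°

Checks: |GT| = 34.70 ✓; |TF| = 30.20 ✓.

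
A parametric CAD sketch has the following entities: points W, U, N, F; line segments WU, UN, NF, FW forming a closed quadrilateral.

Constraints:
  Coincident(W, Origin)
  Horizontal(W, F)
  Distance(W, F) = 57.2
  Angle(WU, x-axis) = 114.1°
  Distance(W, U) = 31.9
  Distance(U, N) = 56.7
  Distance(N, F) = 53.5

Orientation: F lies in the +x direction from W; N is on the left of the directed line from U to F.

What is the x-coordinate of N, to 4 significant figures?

39.49

Checks: |UN| = 56.70 ✓; |NF| = 53.50 ✓.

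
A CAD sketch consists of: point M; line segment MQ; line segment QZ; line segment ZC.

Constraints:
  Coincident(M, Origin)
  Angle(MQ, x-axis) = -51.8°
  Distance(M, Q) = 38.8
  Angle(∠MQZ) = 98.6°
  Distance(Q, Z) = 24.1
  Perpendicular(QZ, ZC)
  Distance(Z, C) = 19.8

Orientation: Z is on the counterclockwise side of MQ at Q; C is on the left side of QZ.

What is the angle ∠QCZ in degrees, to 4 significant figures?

50.59°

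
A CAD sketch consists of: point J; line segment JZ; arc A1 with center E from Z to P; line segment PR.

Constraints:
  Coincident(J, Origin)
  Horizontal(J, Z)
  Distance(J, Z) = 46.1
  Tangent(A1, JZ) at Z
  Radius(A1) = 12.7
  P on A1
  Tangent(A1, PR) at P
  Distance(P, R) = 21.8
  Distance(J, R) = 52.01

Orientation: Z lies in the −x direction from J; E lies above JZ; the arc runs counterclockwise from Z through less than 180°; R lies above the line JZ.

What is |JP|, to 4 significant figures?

36.71

J is at the origin; J and Z share the same y with |JZ| = 46.1 and Z on the −x side, so Z = (-46.10, 0.000). Tangency of A1 to JZ means the radius EZ is perpendicular to JZ, so E = Z + (0, 12.7) = (-46.10, 12.70). Since EP ⟂ PR (tangency), |ER| = √(12.7² + 21.8²) = 25.23 regardless of where P sits on A1. So R lies on both circle(J, 52.01) and circle(E, 25.23); the above-JZ intersection is R = (-37.23, 36.32). P is the foot of the tangent from R: P = (-33.58, 14.83).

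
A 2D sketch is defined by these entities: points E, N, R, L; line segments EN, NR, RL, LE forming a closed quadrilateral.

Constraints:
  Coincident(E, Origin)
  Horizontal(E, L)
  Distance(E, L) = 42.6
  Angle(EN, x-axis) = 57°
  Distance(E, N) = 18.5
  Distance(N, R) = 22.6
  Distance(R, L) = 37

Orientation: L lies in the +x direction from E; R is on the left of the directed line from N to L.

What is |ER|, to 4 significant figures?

41.00

E is at the origin; E and L share the same y with |EL| = 42.6 and L in +x, so L = (42.6, 0). EN runs at 57.0° with |EN| = 18.5, so N = (10.08, 15.52). R is determined by |NR| = 22.6 and |RL| = 37.0 together: it lies at the intersection of circle(N, 22.6) and circle(L, 37.0). With |NL| = 36.04, the foot of the radical line on NL is 6.109 from N and the perpendicular offset is √(22.6² − 6.109²) = 21.76. Taking the left-of-NL solution: R = (24.96, 32.52).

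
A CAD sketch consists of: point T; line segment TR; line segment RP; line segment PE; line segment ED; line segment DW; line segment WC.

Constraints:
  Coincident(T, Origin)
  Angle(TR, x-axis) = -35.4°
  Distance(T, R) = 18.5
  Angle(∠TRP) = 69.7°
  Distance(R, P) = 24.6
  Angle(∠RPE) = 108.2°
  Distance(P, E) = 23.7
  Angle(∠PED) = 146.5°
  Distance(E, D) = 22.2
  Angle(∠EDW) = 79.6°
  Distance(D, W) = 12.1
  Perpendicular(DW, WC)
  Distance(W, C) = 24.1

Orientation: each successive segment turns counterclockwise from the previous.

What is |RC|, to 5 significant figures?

30.788

∠EDW = 79.6° gives DW at -79.400° from the x-axis; with |DW| = 12.1, W = (-18.294, 14.075). DW ⟂ WC, so WC runs at 10.600°; with |WC| = 24.1, C = (5.3943, 18.508). Then |RC| = |C − R| = 30.788.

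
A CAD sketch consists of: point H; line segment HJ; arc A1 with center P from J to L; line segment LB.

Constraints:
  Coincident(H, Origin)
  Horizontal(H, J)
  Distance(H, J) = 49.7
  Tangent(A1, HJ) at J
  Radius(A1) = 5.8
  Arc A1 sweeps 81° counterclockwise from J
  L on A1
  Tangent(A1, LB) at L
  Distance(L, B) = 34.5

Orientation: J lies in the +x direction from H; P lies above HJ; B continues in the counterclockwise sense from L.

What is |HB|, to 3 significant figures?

72.2

H is at the origin; H and J share the same y with |HJ| = 49.7 and J on the +x side, so J = (49.7, 0.00). Tangency of A1 to HJ means the radius PJ is perpendicular to HJ, so P = J + (0, 5.8) = (49.7, 5.80). On A1, J sits at bearing -90° from P; an 81° counterclockwise sweep puts L at bearing -9°, so L = P + 5.8·(cos -9°, sin -9°) = (55.4, 4.89). Since A1 is tangent to LB there, PL ⟂ LB, so LB runs along (−sin -9°, cos -9°); with |LB| = 34.5, B = (60.8, 39.0). Then |HB| = |B − H| = 72.2.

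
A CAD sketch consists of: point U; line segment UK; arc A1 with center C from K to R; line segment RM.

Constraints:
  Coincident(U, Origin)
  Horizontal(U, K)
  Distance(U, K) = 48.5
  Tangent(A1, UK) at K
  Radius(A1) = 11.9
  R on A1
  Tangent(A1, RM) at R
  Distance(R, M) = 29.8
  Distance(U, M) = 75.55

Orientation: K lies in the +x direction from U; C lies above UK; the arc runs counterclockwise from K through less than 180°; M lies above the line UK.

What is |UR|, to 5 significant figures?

61.185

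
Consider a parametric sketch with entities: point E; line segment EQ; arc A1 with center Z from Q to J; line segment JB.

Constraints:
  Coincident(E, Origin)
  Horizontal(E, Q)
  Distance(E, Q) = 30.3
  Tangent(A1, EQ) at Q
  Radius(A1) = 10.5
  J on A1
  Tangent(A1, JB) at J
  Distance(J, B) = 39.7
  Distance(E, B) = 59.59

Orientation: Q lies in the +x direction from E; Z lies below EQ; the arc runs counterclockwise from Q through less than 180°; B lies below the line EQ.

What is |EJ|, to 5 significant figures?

23.998

E is at the origin; E and Q share the same y with |EQ| = 30.3 and Q on the +x side, so Q = (30.300, 0.0000). Tangency of A1 to EQ means the radius ZQ is perpendicular to EQ, so Z = Q + (0, -10.5) = (30.300, -10.500). Since ZJ ⟂ JB (tangency), |ZB| = √(10.5² + 39.7²) = 41.065 regardless of where J sits on A1. So B lies on both circle(E, 59.59) and circle(Z, 41.065); the below-EQ intersection is B = (29.870, -51.563). J is the foot of the tangent from B: J = (20.122, -13.078).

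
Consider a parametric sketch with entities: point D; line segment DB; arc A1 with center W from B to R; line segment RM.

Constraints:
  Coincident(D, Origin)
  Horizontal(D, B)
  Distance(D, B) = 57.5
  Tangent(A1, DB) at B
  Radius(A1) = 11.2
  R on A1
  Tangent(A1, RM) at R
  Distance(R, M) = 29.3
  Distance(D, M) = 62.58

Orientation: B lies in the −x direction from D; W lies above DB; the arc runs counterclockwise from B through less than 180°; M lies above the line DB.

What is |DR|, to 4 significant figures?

47.74

D is at the origin; DB is horizontal with |DB| = 57.5 and B on the −x side, so B = (-57.50, 0.000). A1 meets DB tangentially, so WB is at right angles to DB, so W = B + (0, 11.2) = (-57.50, 11.20). Since WR ⟂ RM (tangency), |WM| = √(11.2² + 29.3²) = 31.37 regardless of where R sits on A1. So M lies on both circle(D, 62.58) and circle(W, 31.37); the above-DB intersection is M = (-47.37, 40.89). R is the foot of the tangent from M: R = (-46.31, 11.61).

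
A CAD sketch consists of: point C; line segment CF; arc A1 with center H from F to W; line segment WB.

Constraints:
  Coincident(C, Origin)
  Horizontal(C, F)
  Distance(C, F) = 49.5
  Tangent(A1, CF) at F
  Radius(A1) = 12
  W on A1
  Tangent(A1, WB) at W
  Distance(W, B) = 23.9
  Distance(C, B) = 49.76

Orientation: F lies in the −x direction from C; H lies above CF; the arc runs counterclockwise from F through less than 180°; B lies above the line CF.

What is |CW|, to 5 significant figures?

39.120

C is at the origin; C and F share the same y with |CF| = 49.5 and F on the −x side, so F = (-49.500, 0.0000). The tangent condition forces HF to be normal to CF, so H = F + (0, 12) = (-49.500, 12.000). Since HW ⟂ WB (tangency), |HB| = √(12.0² + 23.9²) = 26.743 regardless of where W sits on A1. So B lies on both circle(C, 49.76) and circle(H, 26.743); the above-CF intersection is B = (-35.550, 34.817). W is the foot of the tangent from B: W = (-37.542, 11.000).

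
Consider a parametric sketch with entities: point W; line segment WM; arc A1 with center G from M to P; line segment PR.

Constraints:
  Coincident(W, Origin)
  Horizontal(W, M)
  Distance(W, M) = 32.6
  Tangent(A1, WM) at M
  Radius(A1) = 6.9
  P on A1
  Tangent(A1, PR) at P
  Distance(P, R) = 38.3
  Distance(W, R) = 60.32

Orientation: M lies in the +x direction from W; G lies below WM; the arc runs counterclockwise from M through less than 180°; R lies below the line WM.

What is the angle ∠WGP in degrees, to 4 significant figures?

33.22°

W is at the origin; WM is horizontal with |WM| = 32.6 and M on the +x side, so M = (32.60, 0.000). The tangent condition forces GM to be normal to WM, so G = M + (0, -6.9) = (32.60, -6.900). Since GP ⟂ PR (tangency), |GR| = √(6.9² + 38.3²) = 38.92 regardless of where P sits on A1. So R lies on both circle(W, 60.32) and circle(G, 38.92); the below-WM intersection is R = (40.06, -45.09). P is the foot of the tangent from R: P = (26.17, -9.403).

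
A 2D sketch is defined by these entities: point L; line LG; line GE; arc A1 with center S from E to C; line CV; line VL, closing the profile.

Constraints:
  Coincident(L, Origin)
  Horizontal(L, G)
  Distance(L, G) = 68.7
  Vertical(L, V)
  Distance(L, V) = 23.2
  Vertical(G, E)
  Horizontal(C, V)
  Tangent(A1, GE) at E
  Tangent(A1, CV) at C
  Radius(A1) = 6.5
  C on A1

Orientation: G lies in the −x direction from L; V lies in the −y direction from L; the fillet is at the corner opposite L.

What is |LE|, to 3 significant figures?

70.7

L is at the origin; LG is horizontal with |LG| = 68.7 and G on the −x side, so G = (-68.7, 0.00). LV is vertical with |LV| = 23.2 and V on the −y side, so V = (0.00, -23.2). The virtual corner opposite L is at (-68.7, -23.2). Since A1 is tangent to GE there, SE ⟂ GE and the tangent condition forces SC to be normal to CV, with radius 6.5, so the center S sits 6.5 in from both sides at S = (-62.2, -16.7). That places the tangent points at E = (-68.7, -16.7) on GE and C = (-62.2, -23.2) on CV. Then |LE| = |E − L| = 70.7.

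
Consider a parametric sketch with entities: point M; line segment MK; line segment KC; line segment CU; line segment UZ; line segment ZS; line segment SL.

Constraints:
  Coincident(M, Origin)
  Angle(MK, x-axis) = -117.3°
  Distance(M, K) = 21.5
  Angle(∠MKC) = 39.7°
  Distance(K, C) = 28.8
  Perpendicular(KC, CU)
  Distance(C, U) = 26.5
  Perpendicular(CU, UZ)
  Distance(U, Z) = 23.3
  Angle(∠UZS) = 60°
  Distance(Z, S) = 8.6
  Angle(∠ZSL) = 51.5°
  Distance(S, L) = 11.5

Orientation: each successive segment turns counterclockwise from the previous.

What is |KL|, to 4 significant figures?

32.89

M is at the origin; MK runs at -117.3° with length 21.5, so K = (-9.861, -19.11). ∠MKC = 39.7° gives KC at 23.00° from the x-axis; with |KC| = 28.8, C = (16.65, -7.852). The perpendicularity gives CU at right angles to KC, so CU runs at 113.0°; with |CU| = 26.5, U = (6.295, 16.54). The perpendicularity gives UZ at right angles to CU, so UZ runs at -157.0°; with |UZ| = 23.3, Z = (-15.15, 7.437). ∠UZS = 60.0° gives ZS at -37.00° from the x-axis; with |ZS| = 8.6, S = (-8.284, 2.262). ∠ZSL = 51.5° gives SL at 91.50° from the x-axis; with |SL| = 11.5, L = (-8.585, 13.76). Then |KL| = |L − K| = 32.89.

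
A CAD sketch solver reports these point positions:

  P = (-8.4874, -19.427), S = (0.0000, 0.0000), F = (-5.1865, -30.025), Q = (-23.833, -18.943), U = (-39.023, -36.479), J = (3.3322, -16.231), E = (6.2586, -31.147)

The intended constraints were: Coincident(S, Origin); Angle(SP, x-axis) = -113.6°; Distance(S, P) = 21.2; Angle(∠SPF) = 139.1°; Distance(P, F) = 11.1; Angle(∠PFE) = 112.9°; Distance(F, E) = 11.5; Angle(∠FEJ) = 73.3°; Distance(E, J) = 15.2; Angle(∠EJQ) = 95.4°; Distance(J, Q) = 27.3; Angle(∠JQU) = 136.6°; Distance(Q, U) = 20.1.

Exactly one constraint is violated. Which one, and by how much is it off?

Distance(Q, U) = 20.1 — off by 3.10.

S = (0.00, 0.00) ✓; SP at -113.6° ✓; |SP| = 21.20 ✓; ∠SPF = 139.1° ✓; |PF| = 11.10 ✓; ∠PFE = 112.9° ✓; |FE| = 11.50 ✓; ∠FEJ = 73.30° ✓; |EJ| = 15.20 ✓; ∠EJQ = 95.40° ✓; |JQ| = 27.30 ✓; ∠JQU = 136.6° ✓; |QU| = 23.20 ✗.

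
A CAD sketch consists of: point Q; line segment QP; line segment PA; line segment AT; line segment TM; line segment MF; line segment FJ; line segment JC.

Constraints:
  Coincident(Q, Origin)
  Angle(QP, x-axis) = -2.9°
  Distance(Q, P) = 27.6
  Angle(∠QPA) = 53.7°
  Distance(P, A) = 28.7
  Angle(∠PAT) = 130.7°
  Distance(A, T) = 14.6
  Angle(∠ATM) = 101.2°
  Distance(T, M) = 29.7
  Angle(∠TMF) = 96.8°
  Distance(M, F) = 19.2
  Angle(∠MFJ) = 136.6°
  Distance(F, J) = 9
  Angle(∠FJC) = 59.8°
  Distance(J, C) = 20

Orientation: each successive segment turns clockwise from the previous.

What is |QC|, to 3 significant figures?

4.31

∠MFJ = 136.6° gives FJ at -23.9° from the x-axis; with |FJ| = 9.0, J = (14.6, 7.72). ∠FJC = 59.8° gives JC at -144° from the x-axis; with |JC| = 20.0, C = (-1.57, -4.01). Then |QC| = |C − Q| = 4.31.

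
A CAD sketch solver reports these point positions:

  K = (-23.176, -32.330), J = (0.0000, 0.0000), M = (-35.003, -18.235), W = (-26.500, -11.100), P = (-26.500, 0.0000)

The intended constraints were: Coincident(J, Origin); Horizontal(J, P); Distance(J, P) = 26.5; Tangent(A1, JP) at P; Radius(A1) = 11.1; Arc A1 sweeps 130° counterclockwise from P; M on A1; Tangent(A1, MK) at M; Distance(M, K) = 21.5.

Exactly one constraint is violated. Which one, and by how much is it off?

Distance(M, K) = 21.5 — off by 3.10.

J = (0.00, 0.00) ✓; J.y = 0.00, P.y = 0.00 ✓; |JP| = 26.50 ✓; ∠(WP, PJ) = 90.00° ✓; |WP| = 11.10 ✓; bearing(W→M) − bearing(W→P) = 130.0° ✓; |WM| = 11.10 ✓; ∠(WM, MK) = 90.00° ✓; |MK| = 18.40 ✗.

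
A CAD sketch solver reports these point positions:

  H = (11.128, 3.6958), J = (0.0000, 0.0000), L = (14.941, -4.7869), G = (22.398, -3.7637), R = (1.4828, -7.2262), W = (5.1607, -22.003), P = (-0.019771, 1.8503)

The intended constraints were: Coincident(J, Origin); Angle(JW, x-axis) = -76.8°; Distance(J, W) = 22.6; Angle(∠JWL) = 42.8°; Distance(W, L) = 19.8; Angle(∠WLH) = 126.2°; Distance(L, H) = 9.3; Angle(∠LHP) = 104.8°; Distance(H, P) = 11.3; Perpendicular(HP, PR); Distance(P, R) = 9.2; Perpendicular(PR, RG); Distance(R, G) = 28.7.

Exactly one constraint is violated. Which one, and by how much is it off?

Distance(R, G) = 28.7 — off by 7.50.

J = (0.00, 0.00) ✓; JW at -76.80° ✓; |JW| = 22.60 ✓; ∠JWL = 42.80° ✓; |WL| = 19.80 ✓; ∠WLH = 126.2° ✓; |LH| = 9.300 ✓; ∠LHP = 104.8° ✓; |HP| = 11.30 ✓; ∠(HP, PR) = 90.00° ✓; |PR| = 9.200 ✓; ∠(PR, RG) = 90.00° ✓; |RG| = 21.20 ✗.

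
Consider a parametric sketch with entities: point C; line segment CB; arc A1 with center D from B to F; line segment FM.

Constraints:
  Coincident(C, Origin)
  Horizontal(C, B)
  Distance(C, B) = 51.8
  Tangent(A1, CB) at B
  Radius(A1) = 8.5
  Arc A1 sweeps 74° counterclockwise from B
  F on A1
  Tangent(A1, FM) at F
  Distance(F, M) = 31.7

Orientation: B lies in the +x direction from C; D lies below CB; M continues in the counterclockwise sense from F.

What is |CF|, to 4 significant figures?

44.06

C is at the origin; C and B share the same y with |CB| = 51.8 and B on the +x side, so B = (51.80, 0.000). A1 meets CB tangentially, so DB is at right angles to CB, so D = B + (0, -8.5) = (51.80, -8.500). On A1, B sits at bearing 90° from D; a 74° counterclockwise sweep puts F at bearing 164°, so F = D + 8.5·(cos 164°, sin 164°) = (43.63, -6.157). Then |CF| = |F − C| = 44.06.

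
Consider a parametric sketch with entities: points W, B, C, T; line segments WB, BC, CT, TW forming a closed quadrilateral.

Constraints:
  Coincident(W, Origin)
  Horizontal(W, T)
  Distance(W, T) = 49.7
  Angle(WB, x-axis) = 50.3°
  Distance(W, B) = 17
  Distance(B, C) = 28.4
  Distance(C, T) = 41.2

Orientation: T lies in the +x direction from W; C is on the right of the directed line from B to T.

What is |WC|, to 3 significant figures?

19.1

Checks: W = (0.00, 0.00) ✓; |BC| = 28.40 ✓; |CT| = 41.20 ✓.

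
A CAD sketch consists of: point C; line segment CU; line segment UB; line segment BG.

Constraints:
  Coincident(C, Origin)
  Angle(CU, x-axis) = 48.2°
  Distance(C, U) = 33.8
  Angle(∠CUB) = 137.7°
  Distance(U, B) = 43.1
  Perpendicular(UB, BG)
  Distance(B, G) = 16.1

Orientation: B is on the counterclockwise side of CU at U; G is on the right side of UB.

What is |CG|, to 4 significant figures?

78.40

C is at the origin; CU runs at 48.2° with length 33.8, so U = 33.8·(cos 48.2°, sin 48.2°) = (22.53, 25.20). ∠CUB = 137.7°, so UB runs at 48.2° + (180° − 137.7°) = 90.50° from the x-axis; with |UB| = 43.1, B = U + 43.1·(cos 90.50°, sin 90.50°) = (22.15, 68.30). UB is perpendicular to BG; with |BG| = 16.1 on the right of UB, G = B + 16.1·(1.000, 0.008727) = (38.25, 68.44). Then |CG| = |G − C| = 78.40.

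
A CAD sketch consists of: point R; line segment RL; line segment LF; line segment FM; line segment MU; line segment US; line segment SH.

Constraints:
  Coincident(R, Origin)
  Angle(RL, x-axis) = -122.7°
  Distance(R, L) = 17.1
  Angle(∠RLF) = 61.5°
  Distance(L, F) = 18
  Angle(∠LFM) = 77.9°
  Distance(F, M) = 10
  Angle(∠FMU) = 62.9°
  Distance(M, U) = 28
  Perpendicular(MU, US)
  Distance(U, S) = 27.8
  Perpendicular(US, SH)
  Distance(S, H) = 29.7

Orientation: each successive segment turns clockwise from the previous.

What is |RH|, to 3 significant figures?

37.0

R is at the origin; RL runs at -122.7° with length 17.1, so L = (-9.24, -14.4). ∠RLF = 61.5° gives LF at 119° from the x-axis; with |LF| = 18.0, F = (-17.9, 1.38). ∠LFM = 77.9° gives FM at 16.7° from the x-axis; with |FM| = 10.0, M = (-8.33, 4.26). ∠FMU = 62.9° gives MU at -100° from the x-axis; with |MU| = 28.0, U = (-13.4, -23.3). MU is perpendicular to US, so US runs at 170°; with |US| = 27.8, S = (-40.7, -18.3). US ⟂ SH, so SH runs at 79.6°; with |SH| = 29.7, H = (-35.4, 10.9). Then |RH| = |H − R| = 37.0.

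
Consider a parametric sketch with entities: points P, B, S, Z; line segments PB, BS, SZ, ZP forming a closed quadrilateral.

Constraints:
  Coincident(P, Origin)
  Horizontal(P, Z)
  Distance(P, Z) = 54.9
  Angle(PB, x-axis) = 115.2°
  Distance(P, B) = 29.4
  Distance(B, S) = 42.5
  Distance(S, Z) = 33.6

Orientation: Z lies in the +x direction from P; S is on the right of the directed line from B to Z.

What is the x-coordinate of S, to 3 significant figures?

21.3

Checks: |BS| = 42.50 ✓; |SZ| = 33.60 ✓.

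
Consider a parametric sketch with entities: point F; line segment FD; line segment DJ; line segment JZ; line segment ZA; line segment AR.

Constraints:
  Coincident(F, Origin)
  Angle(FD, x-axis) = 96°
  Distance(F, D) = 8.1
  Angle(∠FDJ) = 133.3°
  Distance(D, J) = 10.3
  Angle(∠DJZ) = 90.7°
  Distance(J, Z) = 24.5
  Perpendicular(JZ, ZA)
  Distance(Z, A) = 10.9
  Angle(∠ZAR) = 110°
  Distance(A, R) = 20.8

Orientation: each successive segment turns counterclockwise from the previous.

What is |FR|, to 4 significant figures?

2.217

F is at the origin; FD runs at 96.0° with length 8.1, so D = (-0.8467, 8.056). ∠FDJ = 133.3° gives DJ at 142.7° from the x-axis; with |DJ| = 10.3, J = (-9.040, 14.30). ∠DJZ = 90.7° gives JZ at -128.0° from the x-axis; with |JZ| = 24.5, Z = (-24.12, -5.009). The perpendicularity gives ZA at right angles to JZ, so ZA runs at -38.00°; with |ZA| = 10.9, A = (-15.53, -11.72). ∠ZAR = 110.0° gives AR at 32.00° from the x-axis; with |AR| = 20.8, R = (2.105, -0.6973). Then |FR| = |R − F| = 2.217.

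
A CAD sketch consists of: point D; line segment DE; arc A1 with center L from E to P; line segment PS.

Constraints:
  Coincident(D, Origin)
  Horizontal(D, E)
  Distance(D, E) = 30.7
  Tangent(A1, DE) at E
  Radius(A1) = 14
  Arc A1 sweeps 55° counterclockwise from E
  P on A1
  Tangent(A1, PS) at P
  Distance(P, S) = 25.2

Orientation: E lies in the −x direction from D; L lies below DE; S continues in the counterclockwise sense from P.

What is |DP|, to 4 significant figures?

42.59

A1 meets DE tangentially, so LE is at right angles to DE, so L = E + (0, -14) = (-30.70, -14.00). On A1, E sits at bearing 90° from L; a 55° counterclockwise sweep puts P at bearing 145°, so P = L + 14.0·(cos 145°, sin 145°) = (-42.17, -5.970). Then |DP| = |P − D| = 42.59.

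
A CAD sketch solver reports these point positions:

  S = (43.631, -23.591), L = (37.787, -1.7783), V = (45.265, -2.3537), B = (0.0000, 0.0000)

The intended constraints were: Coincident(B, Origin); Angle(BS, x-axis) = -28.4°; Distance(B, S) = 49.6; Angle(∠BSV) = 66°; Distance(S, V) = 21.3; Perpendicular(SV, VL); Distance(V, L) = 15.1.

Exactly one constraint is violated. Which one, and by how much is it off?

Distance(V, L) = 15.1 — off by 7.60.

B = (0.00, 0.00) ✓; BS at -28.40° ✓; |BS| = 49.60 ✓; ∠BSV = 66.00° ✓; |SV| = 21.30 ✓; ∠(SV, VL) = 90.00° ✓; |VL| = 7.500 ✗.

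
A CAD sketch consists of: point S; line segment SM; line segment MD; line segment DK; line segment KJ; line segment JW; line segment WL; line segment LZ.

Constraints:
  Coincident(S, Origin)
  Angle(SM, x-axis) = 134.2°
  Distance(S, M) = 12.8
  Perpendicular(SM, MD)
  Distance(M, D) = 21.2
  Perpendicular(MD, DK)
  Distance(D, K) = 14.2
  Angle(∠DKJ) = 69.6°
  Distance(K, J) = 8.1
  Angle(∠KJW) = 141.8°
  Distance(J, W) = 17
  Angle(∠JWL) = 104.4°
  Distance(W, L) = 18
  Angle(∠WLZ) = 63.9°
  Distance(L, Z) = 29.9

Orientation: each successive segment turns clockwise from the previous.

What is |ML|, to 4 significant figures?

23.59

S is at the origin; SM runs at 134.2° with length 12.8, so M = (-8.924, 9.176). SM ⟂ MD, so MD runs at 44.20°; with |MD| = 21.2, D = (6.275, 23.96). MD ⟂ DK, so DK runs at -45.80°; with |DK| = 14.2, K = (16.17, 13.78). ∠DKJ = 69.6° gives KJ at -156.2° from the x-axis; with |KJ| = 8.1, J = (8.763, 10.51). ∠KJW = 141.8° gives JW at 165.6° from the x-axis; with |JW| = 17.0, W = (-7.703, 14.74). ∠JWL = 104.4° gives WL at 90.00° from the x-axis; with |WL| = 18.0, L = (-7.703, 32.74). Then |ML| = |L − M| = 23.59.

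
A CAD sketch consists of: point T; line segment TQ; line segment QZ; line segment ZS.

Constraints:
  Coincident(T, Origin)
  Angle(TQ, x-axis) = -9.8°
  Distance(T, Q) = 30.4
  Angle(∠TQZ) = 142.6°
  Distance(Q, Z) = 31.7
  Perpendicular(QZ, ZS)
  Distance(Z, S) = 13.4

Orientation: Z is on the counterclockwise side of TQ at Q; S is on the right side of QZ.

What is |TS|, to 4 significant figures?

64.30

∠TQZ = 142.6°, so QZ runs at -9.8° + (180° − 142.6°) = 27.60° from the x-axis; with |QZ| = 31.7, Z = Q + 31.7·(cos 27.60°, sin 27.60°) = (58.05, 9.512). QZ ⟂ ZS; with |ZS| = 13.4 on the right of QZ, S = Z + 13.4·(0.4633, -0.8862) = (64.26, -2.363). Then |TS| = |S − T| = 64.30.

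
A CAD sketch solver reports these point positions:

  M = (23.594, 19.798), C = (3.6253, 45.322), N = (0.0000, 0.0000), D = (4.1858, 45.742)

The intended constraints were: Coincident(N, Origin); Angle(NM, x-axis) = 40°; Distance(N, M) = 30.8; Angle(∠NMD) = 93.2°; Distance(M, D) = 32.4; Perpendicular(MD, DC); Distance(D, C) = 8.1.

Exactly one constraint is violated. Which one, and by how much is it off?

Distance(D, C) = 8.1 — off by 7.40.

N = (0.00, 0.00) ✓; NM at 40.00° ✓; |NM| = 30.80 ✓; ∠NMD = 93.20° ✓; |MD| = 32.40 ✓; ∠(MD, DC) = 90.05° ✓; |DC| = 0.7004 ✗.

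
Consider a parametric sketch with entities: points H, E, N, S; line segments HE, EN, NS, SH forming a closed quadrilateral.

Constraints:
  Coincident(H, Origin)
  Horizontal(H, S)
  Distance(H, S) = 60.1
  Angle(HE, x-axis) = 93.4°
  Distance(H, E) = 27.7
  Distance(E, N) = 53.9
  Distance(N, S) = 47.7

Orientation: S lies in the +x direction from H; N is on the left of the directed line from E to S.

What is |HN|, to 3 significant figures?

67.4

Checks: |EN| = 53.90 ✓; |NS| = 47.70 ✓.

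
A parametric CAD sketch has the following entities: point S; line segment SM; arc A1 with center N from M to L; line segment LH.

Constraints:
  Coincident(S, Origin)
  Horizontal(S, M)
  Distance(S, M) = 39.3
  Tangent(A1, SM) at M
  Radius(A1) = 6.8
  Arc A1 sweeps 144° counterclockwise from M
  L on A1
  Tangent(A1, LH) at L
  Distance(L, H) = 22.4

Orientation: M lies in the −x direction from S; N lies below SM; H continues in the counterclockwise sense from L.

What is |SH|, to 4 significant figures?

35.81

S is at the origin; S and M share the same y with |SM| = 39.3 and M on the −x side, so M = (-39.30, 0.000). A1 meets SM tangentially, so NM is at right angles to SM, so N = M + (0, -6.8) = (-39.30, -6.800). On A1, M sits at bearing 90° from N; a 144° counterclockwise sweep puts L at bearing 234°, so L = N + 6.8·(cos 234°, sin 234°) = (-43.30, -12.30). The tangent condition forces NL to be normal to LH, so LH runs along (−sin 234°, cos 234°); with |LH| = 22.4, H = (-25.17, -25.47). Then |SH| = |H − S| = 35.81.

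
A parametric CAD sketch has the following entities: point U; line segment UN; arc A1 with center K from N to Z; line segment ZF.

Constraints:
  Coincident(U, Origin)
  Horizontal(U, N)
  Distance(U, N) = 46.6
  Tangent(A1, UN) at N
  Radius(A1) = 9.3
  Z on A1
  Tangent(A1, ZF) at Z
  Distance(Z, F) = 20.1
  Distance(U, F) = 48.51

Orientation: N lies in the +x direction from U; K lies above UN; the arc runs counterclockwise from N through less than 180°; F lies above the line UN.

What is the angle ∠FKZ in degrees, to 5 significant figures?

65.171°

U is at the origin; UN is horizontal with |UN| = 46.6 and N on the +x side, so N = (46.600, 0.0000). Since A1 is tangent to UN there, KN ⟂ UN, so K = N + (0, 9.3) = (46.600, 9.3000). Since KZ ⟂ ZF (tangency), |KF| = √(9.3² + 20.1²) = 22.147 regardless of where Z sits on A1. So F lies on both circle(U, 48.51) and circle(K, 22.147); the above-UN intersection is F = (38.263, 29.818). Z is the foot of the tangent from F: Z = (52.950, 16.095).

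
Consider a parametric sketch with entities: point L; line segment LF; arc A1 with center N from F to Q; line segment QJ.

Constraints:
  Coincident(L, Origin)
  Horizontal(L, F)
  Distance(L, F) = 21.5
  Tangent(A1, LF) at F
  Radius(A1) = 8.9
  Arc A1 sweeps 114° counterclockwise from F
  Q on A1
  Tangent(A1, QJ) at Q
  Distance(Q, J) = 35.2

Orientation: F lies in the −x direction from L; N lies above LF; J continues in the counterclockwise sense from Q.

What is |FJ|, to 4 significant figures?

45.10

On A1, F sits at bearing -90° from N; a 114° counterclockwise sweep puts Q at bearing 24°, so Q = N + 8.9·(cos 24°, sin 24°) = (-13.37, 12.52). Tangency of A1 to QJ means the radius NQ is perpendicular to QJ, so QJ runs along (−sin 24°, cos 24°); with |QJ| = 35.2, J = (-27.69, 44.68). Then |FJ| = |J − F| = 45.10.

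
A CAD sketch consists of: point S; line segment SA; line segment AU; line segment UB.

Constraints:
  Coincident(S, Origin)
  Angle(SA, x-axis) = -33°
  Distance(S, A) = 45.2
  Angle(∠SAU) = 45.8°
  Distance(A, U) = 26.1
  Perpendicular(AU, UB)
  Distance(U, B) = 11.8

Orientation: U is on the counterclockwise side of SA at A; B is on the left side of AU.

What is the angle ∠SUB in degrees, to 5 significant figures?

9.4815°

S is at the origin; SA runs at -33.0° with length 45.2, so A = 45.2·(cos -33.0°, sin -33.0°) = (37.908, -24.618). ∠SAU = 45.8°, so AU runs at -33.0° + (180° − 45.8°) = 101.20° from the x-axis; with |AU| = 26.1, U = A + 26.1·(cos 101.20°, sin 101.20°) = (32.838, 0.98525). AU is perpendicular to UB; with |UB| = 11.8 on the left of AU, B = U + 11.8·(-0.98096, -0.19423) = (21.263, -1.3067). Then cos ∠SUB = US·UB / (|US||UB|), giving 9.4815°.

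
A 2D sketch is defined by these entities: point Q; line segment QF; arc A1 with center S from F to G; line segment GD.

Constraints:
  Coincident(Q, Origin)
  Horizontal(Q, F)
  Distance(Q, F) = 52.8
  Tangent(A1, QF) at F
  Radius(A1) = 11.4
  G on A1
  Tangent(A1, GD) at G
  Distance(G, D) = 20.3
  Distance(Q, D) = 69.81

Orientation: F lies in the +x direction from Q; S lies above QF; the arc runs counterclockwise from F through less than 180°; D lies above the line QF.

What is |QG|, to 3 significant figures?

65.4

Q is at the origin; QF is horizontal with |QF| = 52.8 and F on the +x side, so F = (52.8, 0.00). A1 meets QF tangentially, so SF is at right angles to QF, so S = F + (0, 11.4) = (52.8, 11.4). Since SG ⟂ GD (tangency), |SD| = √(11.4² + 20.3²) = 23.3 regardless of where G sits on A1. So D lies on both circle(Q, 69.81) and circle(S, 23.3); the above-QF intersection is D = (61.5, 33.0). G is the foot of the tangent from D: G = (64.1, 12.8).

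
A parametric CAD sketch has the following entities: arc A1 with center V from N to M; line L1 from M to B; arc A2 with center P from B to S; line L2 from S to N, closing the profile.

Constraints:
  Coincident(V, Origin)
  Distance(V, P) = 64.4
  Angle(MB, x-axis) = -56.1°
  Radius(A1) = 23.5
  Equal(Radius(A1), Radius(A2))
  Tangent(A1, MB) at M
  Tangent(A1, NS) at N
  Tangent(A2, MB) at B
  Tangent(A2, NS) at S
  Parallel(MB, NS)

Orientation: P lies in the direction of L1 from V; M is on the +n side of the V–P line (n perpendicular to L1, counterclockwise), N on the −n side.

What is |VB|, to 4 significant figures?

68.55

The slot axis is L1's direction at -56.1°, so u = (cos -56.1°, sin -56.1°) = (0.5577, -0.8300) and n = (−sin -56.1°, cos -56.1°) = (0.8300, 0.5577). V is at the origin and P lies 64.4 along u from V, so P = 64.4·u = (35.92, -53.45). Tangency of A1 to both parallel lines with radius 23.5 puts M and N at V ± 23.5·n: M = (19.51, 13.11), N = (-19.51, -13.11). Equal radii place B and S the same way about P: B = P + 23.5·n = (55.42, -40.35), S = P − 23.5·n = (16.41, -66.56). Then |VB| = |B − V| = 68.55.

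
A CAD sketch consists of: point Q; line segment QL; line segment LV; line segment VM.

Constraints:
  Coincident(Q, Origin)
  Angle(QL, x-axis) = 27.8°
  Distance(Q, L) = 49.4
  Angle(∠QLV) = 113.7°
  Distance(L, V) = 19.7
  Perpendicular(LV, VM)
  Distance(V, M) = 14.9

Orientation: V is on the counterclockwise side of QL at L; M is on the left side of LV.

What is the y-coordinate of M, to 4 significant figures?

41.62

∠QLV = 113.7°, so LV runs at 27.8° + (180° − 113.7°) = 94.10° from the x-axis; with |LV| = 19.7, V = L + 19.7·(cos 94.10°, sin 94.10°) = (42.29, 42.69). LV ⟂ VM; with |VM| = 14.9 on the left of LV, M = V + 14.9·(-0.9974, -0.07150) = (27.43, 41.62). So M.y = 41.62.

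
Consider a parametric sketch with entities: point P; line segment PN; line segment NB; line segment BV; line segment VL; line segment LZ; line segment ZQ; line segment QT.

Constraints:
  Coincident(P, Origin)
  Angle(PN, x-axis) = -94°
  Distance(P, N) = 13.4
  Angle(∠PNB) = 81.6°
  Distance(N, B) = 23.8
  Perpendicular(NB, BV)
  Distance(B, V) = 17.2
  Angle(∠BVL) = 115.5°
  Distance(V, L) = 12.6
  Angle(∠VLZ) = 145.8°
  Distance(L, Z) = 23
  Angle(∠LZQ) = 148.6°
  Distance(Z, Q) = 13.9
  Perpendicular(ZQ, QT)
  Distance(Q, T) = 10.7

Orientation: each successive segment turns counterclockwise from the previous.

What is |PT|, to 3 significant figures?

19.6

∠LZQ = 148.6° gives ZQ at -136° from the x-axis; with |ZQ| = 13.9, Q = (-22.6, -4.81). ZQ ⟂ QT, so QT runs at -45.5°; with |QT| = 10.7, T = (-15.1, -12.4). Then |PT| = |T − P| = 19.6.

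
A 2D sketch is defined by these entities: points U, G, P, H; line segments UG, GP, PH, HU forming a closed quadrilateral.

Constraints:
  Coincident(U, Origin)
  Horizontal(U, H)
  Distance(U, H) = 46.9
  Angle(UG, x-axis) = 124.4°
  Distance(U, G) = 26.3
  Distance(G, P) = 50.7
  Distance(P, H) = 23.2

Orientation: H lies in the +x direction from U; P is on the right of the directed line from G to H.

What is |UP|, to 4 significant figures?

27.04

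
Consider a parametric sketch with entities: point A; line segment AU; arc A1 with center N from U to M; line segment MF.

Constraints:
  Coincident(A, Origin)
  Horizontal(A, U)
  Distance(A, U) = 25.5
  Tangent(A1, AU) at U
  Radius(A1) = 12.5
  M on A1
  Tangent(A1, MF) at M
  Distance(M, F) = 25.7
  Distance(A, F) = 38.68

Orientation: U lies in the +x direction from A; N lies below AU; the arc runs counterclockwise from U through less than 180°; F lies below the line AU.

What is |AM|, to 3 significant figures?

17.4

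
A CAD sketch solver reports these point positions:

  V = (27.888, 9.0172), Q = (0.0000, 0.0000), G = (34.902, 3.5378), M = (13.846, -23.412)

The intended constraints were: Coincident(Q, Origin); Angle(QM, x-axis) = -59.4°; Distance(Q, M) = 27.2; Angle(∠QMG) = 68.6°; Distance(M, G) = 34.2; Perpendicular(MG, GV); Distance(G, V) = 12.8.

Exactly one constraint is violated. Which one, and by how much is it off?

Distance(G, V) = 12.8 — off by 3.90.

Q = (0.00, 0.00) ✓; QM at -59.40° ✓; |QM| = 27.20 ✓; ∠QMG = 68.60° ✓; |MG| = 34.20 ✓; ∠(MG, GV) = 90.00° ✓; |GV| = 8.901 ✗.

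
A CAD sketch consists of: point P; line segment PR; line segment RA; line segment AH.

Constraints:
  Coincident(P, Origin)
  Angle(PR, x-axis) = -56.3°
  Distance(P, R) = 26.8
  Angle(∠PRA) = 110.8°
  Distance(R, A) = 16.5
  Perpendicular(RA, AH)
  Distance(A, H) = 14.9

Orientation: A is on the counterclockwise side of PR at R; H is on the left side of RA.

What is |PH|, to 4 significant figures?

27.93

P is at the origin; PR runs at -56.3° with length 26.8, so R = 26.8·(cos -56.3°, sin -56.3°) = (14.87, -22.30). ∠PRA = 110.8°, so RA runs at -56.3° + (180° − 110.8°) = 12.90° from the x-axis; with |RA| = 16.5, A = R + 16.5·(cos 12.90°, sin 12.90°) = (30.95, -18.61). The perpendicularity gives AH at right angles to RA; with |AH| = 14.9 on the left of RA, H = A + 14.9·(-0.2233, 0.9748) = (27.63, -4.089). Then |PH| = |H − P| = 27.93.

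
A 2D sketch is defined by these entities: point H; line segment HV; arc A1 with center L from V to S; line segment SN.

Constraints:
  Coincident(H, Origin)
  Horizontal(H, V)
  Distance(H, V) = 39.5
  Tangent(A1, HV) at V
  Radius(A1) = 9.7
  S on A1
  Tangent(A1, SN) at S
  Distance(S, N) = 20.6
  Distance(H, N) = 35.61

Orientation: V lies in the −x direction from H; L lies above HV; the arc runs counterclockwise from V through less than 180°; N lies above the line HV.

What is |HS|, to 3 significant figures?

31.0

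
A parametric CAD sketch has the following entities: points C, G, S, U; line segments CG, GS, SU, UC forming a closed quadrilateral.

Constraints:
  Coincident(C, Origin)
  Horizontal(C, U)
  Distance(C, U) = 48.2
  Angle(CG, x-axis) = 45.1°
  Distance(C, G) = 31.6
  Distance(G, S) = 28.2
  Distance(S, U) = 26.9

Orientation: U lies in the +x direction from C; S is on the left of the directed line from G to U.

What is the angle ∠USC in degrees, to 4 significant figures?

57.69°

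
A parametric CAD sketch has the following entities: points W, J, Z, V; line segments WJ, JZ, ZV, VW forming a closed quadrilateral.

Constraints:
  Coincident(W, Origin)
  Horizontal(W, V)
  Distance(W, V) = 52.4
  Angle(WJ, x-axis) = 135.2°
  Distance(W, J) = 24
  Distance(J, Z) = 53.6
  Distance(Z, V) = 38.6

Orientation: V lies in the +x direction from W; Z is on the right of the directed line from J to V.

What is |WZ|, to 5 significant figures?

29.606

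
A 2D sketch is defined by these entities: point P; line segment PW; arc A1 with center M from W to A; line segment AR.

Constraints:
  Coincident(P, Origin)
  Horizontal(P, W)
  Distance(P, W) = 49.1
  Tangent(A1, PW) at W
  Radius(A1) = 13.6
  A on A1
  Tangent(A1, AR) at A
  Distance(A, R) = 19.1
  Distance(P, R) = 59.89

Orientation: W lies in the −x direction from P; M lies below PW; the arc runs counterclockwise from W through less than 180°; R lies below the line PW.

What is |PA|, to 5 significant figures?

63.550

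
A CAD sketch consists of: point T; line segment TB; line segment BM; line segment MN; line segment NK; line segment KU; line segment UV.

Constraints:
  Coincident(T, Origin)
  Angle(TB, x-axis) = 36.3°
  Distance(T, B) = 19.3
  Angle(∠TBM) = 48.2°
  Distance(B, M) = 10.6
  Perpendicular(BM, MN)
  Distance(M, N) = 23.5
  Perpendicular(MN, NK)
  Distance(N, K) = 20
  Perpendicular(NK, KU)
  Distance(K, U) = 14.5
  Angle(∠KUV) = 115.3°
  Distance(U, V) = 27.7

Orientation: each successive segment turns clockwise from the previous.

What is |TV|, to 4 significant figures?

17.45

T is at the origin; TB runs at 36.3° with length 19.3, so B = (15.55, 11.43). ∠TBM = 48.2° gives BM at -95.50° from the x-axis; with |BM| = 10.6, M = (14.54, 0.8747). BM ⟂ MN, so MN runs at 174.5°; with |MN| = 23.5, N = (-8.853, 3.127). MN is perpendicular to NK, so NK runs at 84.50°; with |NK| = 20.0, K = (-6.936, 23.03). NK ⟂ KU, so KU runs at -5.500°; with |KU| = 14.5, U = (7.497, 21.65). ∠KUV = 115.3° gives UV at -70.20° from the x-axis; with |UV| = 27.7, V = (16.88, -4.417). Then |TV| = |V − T| = 17.45.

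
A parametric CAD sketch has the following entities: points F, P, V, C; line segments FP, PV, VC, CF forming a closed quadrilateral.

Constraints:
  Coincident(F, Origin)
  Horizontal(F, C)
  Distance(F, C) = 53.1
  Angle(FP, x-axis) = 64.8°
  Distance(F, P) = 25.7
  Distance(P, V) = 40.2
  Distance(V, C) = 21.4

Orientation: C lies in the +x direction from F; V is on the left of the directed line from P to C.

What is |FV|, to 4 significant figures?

55.36

F is at the origin; FC is horizontal with |FC| = 53.1 and C in +x, so C = (53.1, 0). FP runs at 64.8° with |FP| = 25.7, so P = (10.94, 23.25). V is determined by |PV| = 40.2 and |VC| = 21.4 together: it lies at the intersection of circle(P, 40.2) and circle(C, 21.4). With |PC| = 48.15, the foot of the radical line on PC is 36.10 from P and the perpendicular offset is √(40.2² − 36.10²) = 17.69. Taking the left-of-PC solution: V = (51.10, 21.31).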